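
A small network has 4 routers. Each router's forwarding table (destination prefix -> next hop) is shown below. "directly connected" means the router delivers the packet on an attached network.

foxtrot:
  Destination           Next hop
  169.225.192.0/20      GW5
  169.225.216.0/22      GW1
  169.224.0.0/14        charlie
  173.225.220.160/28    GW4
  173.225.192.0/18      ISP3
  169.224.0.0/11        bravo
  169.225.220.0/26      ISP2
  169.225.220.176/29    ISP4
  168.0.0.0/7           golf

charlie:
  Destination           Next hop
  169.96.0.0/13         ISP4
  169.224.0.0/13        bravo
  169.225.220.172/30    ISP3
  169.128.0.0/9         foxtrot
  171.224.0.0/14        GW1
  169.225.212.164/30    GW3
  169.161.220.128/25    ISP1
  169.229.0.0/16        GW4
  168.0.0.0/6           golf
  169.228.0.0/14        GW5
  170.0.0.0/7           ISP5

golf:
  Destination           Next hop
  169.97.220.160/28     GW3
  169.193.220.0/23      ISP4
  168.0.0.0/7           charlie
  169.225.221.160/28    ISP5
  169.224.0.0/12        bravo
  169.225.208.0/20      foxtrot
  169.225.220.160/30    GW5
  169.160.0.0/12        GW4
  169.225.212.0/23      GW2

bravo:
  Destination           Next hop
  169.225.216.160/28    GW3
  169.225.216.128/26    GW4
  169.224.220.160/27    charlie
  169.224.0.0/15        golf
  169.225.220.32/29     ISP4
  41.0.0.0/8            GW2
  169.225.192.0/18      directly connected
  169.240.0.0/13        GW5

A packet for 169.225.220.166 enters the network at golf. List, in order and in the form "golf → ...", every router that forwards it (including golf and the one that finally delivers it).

golf → foxtrot → charlie → bravo

At golf: longest match for 169.225.220.166 is 169.225.208.0/20 -> foxtrot
At foxtrot: longest match for 169.225.220.166 is 169.224.0.0/14 -> charlie
At charlie: longest match for 169.225.220.166 is 169.224.0.0/13 -> bravo
At bravo: longest match for 169.225.220.166 is 169.225.192.0/18 -> directly connected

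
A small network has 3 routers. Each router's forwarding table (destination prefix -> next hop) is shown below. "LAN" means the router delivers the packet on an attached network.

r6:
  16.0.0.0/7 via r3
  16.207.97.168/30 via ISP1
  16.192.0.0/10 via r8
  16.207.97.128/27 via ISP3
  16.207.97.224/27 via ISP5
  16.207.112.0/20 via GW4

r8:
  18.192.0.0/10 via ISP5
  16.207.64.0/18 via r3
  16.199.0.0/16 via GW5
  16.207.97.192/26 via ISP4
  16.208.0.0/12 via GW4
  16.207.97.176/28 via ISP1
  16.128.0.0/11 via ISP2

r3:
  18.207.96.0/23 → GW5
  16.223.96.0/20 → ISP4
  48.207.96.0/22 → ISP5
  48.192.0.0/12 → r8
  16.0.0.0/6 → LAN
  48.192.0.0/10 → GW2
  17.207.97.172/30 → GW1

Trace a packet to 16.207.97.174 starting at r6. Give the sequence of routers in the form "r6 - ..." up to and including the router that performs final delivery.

r6 - r8 - r3

At r6: longest match for 16.207.97.174 is 16.192.0.0/10 -> r8
At r8: longest match for 16.207.97.174 is 16.207.64.0/18 -> r3
At r3: longest match for 16.207.97.174 is 16.0.0.0/6 -> LAN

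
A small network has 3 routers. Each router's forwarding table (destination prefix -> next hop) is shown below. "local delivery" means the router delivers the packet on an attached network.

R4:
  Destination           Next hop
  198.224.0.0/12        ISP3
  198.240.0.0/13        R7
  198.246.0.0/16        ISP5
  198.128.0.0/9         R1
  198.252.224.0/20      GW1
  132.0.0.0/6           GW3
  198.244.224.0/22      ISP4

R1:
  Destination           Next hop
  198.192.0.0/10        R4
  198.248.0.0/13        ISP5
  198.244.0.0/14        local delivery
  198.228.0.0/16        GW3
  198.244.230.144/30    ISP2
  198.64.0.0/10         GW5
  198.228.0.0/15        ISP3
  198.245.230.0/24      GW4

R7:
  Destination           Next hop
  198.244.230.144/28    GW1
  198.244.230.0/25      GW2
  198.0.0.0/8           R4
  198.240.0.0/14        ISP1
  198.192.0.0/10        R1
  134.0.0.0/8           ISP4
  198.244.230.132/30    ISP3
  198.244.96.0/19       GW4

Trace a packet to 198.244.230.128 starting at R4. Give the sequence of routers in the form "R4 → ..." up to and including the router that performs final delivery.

At R4: longest match for 198.244.230.128 is 198.240.0.0/13 -> R7
At R7: longest match for 198.244.230.128 is 198.192.0.0/10 -> R1
At R1: longest match for 198.244.230.128 is 198.244.0.0/14 -> local delivery

R4 → R7 → R1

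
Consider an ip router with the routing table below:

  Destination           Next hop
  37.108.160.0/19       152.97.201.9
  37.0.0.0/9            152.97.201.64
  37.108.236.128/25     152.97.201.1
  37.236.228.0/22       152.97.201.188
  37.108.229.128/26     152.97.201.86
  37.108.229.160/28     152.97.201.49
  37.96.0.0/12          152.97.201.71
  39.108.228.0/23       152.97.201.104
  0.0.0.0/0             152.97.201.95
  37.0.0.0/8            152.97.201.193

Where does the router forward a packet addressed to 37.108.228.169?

152.97.201.71

Routes whose prefix contains 37.108.228.169:
  0.0.0.0/0 (default, matches everything) -> 152.97.201.95
  37.0.0.0/8 (37.0.0.0 - 37.255.255.255) -> 152.97.201.193
  37.0.0.0/9 (37.0.0.0 - 37.127.255.255) -> 152.97.201.64
  37.96.0.0/12 (37.96.0.0 - 37.111.255.255) -> 152.97.201.71
More-specific entries that do NOT match:
  37.108.229.160/28 (37.108.229.160 - 37.108.229.175) does not contain 37.108.228.169
  37.108.229.128/26 (37.108.229.128 - 37.108.229.191) does not contain 37.108.228.169
  37.108.236.128/25 (37.108.236.128 - 37.108.236.255) does not contain 37.108.228.169
  39.108.228.0/23 (39.108.228.0 - 39.108.229.255) does not contain 37.108.228.169
  37.236.228.0/22 (37.236.228.0 - 37.236.231.255) does not contain 37.108.228.169
  37.108.160.0/19 (37.108.160.0 - 37.108.191.255) does not contain 37.108.228.169
Longest matching prefix is /12 -> next hop 152.97.201.71.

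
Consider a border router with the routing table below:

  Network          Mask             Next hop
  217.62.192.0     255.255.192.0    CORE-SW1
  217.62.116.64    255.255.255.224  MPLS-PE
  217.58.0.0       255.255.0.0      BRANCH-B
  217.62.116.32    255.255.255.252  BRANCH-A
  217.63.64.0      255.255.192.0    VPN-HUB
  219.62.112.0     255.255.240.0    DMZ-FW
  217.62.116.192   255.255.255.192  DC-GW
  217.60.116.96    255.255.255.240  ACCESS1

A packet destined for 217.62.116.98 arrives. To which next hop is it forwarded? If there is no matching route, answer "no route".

No entry's prefix contains 217.62.116.98; there is no default route.

no route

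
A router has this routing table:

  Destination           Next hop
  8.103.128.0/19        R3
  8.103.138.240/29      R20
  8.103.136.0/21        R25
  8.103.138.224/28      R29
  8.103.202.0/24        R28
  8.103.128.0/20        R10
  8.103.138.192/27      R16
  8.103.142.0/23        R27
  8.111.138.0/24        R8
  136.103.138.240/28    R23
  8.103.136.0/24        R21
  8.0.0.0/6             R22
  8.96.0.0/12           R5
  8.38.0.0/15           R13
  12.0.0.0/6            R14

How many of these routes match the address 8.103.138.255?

Prefixes containing 8.103.138.255:
  8.0.0.0/6 (8.0.0.0 - 11.255.255.255)
  8.96.0.0/12 (8.96.0.0 - 8.111.255.255)
  8.103.128.0/19 (8.103.128.0 - 8.103.159.255)
  8.103.128.0/20 (8.103.128.0 - 8.103.143.255)
  8.103.136.0/21 (8.103.136.0 - 8.103.143.255)
Total matching entries: 5.

5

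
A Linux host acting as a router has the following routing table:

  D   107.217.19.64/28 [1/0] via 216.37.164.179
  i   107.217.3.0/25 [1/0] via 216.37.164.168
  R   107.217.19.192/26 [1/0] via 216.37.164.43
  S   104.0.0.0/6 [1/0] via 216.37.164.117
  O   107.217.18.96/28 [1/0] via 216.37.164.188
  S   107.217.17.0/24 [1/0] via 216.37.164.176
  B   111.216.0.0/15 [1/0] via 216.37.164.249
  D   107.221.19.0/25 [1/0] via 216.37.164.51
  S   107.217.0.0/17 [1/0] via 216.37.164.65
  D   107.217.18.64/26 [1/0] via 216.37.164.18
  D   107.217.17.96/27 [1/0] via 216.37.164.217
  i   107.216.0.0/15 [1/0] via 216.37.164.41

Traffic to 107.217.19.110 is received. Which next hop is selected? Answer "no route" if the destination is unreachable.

Routes whose prefix contains 107.217.19.110:
  104.0.0.0/6 (104.0.0.0 - 107.255.255.255) -> 216.37.164.117
  107.216.0.0/15 (107.216.0.0 - 107.217.255.255) -> 216.37.164.41
  107.217.0.0/17 (107.217.0.0 - 107.217.127.255) -> 216.37.164.65
More-specific entries that do NOT match:
  107.217.19.64/28 (107.217.19.64 - 107.217.19.79) does not contain 107.217.19.110
  107.217.18.96/28 (107.217.18.96 - 107.217.18.111) does not contain 107.217.19.110
  107.217.17.96/27 (107.217.17.96 - 107.217.17.127) does not contain 107.217.19.110
  107.217.19.192/26 (107.217.19.192 - 107.217.19.255) does not contain 107.217.19.110
  107.217.18.64/26 (107.217.18.64 - 107.217.18.127) does not contain 107.217.19.110
  107.217.3.0/25 (107.217.3.0 - 107.217.3.127) does not contain 107.217.19.110
  107.221.19.0/25 (107.221.19.0 - 107.221.19.127) does not contain 107.217.19.110
  107.217.17.0/24 (107.217.17.0 - 107.217.17.255) does not contain 107.217.19.110
Longest matching prefix is /17 -> next hop 216.37.164.65.

216.37.164.65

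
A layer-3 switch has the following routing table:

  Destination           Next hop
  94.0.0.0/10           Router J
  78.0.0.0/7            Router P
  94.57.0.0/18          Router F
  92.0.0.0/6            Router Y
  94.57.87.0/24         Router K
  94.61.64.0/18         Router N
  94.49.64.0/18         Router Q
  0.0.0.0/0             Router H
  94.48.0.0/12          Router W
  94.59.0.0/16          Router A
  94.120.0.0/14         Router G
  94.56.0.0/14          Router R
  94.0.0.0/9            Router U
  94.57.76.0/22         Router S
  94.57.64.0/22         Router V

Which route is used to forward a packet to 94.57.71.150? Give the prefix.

Entries matching 94.57.71.150:
  0.0.0.0/0 (default, matches everything)
  92.0.0.0/6 (92.0.0.0 - 95.255.255.255)
  94.0.0.0/9 (94.0.0.0 - 94.127.255.255)
  94.0.0.0/10 (94.0.0.0 - 94.63.255.255)
  94.48.0.0/12 (94.48.0.0 - 94.63.255.255)
  94.56.0.0/14 (94.56.0.0 - 94.59.255.255)
Most specific is 94.56.0.0/14.

94.56.0.0/14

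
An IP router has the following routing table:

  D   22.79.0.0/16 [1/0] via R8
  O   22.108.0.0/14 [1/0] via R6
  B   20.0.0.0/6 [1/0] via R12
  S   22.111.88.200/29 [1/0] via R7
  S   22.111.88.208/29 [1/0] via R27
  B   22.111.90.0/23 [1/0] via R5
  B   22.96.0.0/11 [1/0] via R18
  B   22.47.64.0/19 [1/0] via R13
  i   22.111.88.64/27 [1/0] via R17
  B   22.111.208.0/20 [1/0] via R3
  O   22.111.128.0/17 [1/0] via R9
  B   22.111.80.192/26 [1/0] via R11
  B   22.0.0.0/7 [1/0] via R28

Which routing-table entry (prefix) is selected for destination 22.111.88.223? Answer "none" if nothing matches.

22.108.0.0/14

Entries matching 22.111.88.223:
  20.0.0.0/6 (20.0.0.0 - 23.255.255.255)
  22.0.0.0/7 (22.0.0.0 - 23.255.255.255)
  22.96.0.0/11 (22.96.0.0 - 22.127.255.255)
  22.108.0.0/14 (22.108.0.0 - 22.111.255.255)
Most specific is 22.108.0.0/14.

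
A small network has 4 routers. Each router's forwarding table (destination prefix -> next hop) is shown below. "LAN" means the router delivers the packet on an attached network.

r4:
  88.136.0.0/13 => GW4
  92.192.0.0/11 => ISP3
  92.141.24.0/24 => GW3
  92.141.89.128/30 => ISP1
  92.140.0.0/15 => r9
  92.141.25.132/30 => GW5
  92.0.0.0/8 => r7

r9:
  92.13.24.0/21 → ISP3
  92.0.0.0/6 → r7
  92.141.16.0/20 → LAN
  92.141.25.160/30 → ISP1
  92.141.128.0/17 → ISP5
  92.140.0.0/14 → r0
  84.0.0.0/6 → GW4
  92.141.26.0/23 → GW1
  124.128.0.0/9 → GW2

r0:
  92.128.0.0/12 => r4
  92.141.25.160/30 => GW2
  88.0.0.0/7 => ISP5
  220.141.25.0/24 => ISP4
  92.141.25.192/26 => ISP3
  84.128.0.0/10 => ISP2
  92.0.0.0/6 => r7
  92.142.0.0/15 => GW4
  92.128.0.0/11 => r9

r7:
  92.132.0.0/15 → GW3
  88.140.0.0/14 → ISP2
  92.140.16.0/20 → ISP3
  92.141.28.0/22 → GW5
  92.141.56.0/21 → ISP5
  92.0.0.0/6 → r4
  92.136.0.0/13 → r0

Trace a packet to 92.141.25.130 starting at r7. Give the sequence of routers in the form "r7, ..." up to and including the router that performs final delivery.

r7, r0, r4, r9

At r7: longest match for 92.141.25.130 is 92.136.0.0/13 -> r0
At r0: longest match for 92.141.25.130 is 92.128.0.0/12 -> r4
At r4: longest match for 92.141.25.130 is 92.140.0.0/15 -> r9
At r9: longest match for 92.141.25.130 is 92.141.16.0/20 -> LAN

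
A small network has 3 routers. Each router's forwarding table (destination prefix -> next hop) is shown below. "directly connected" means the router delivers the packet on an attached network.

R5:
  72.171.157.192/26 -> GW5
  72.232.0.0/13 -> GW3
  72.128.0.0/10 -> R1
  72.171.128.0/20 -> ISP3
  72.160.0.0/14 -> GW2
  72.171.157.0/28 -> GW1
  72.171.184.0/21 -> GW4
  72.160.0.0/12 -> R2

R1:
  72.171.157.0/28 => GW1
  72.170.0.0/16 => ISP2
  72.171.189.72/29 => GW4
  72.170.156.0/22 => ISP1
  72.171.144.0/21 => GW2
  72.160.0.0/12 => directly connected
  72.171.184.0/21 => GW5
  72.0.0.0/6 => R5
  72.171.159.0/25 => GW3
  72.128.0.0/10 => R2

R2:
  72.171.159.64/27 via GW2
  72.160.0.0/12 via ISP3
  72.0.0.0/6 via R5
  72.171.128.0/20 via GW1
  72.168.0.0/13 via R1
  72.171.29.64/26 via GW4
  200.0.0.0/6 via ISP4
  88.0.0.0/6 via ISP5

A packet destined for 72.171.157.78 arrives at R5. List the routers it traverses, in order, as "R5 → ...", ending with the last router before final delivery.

R5 → R2 → R1

At R5: longest match for 72.171.157.78 is 72.160.0.0/12 -> R2
At R2: longest match for 72.171.157.78 is 72.168.0.0/13 -> R1
At R1: longest match for 72.171.157.78 is 72.160.0.0/12 -> directly connected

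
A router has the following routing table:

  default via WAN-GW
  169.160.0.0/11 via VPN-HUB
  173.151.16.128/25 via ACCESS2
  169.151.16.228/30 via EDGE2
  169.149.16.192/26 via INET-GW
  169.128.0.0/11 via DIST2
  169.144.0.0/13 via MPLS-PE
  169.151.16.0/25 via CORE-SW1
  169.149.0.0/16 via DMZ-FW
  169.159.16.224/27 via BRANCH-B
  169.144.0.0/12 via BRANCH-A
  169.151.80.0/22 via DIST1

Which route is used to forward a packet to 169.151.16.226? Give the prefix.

Entries matching 169.151.16.226:
  0.0.0.0/0 (default, matches everything)
  169.128.0.0/11 (169.128.0.0 - 169.159.255.255)
  169.144.0.0/12 (169.144.0.0 - 169.159.255.255)
  169.144.0.0/13 (169.144.0.0 - 169.151.255.255)
Most specific is 169.144.0.0/13.

169.144.0.0/13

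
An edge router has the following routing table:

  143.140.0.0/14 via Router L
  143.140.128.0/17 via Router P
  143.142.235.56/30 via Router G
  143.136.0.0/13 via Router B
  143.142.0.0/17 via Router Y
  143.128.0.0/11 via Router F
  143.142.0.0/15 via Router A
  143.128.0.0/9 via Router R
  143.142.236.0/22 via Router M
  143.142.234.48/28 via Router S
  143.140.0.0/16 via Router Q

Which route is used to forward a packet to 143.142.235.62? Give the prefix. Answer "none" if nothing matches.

143.142.0.0/15

Entries matching 143.142.235.62:
  143.128.0.0/9 (143.128.0.0 - 143.255.255.255)
  143.128.0.0/11 (143.128.0.0 - 143.159.255.255)
  143.136.0.0/13 (143.136.0.0 - 143.143.255.255)
  143.140.0.0/14 (143.140.0.0 - 143.143.255.255)
  143.142.0.0/15 (143.142.0.0 - 143.143.255.255)
Most specific is 143.142.0.0/15.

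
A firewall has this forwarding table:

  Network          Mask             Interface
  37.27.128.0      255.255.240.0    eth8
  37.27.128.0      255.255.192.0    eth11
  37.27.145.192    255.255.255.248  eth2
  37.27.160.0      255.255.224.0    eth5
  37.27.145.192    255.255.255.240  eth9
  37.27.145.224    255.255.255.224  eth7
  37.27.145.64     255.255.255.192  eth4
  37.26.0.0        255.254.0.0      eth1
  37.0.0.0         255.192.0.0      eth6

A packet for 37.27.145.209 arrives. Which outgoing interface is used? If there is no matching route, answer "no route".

Routes whose prefix contains 37.27.145.209:
  37.0.0.0/10 (37.0.0.0 - 37.63.255.255) -> eth6
  37.26.0.0/15 (37.26.0.0 - 37.27.255.255) -> eth1
  37.27.128.0/18 (37.27.128.0 - 37.27.191.255) -> eth11
More-specific entries that do NOT match:
  37.27.145.192/29 (37.27.145.192 - 37.27.145.199) does not contain 37.27.145.209
  37.27.145.192/28 (37.27.145.192 - 37.27.145.207) does not contain 37.27.145.209
  37.27.145.224/27 (37.27.145.224 - 37.27.145.255) does not contain 37.27.145.209
  37.27.145.64/26 (37.27.145.64 - 37.27.145.127) does not contain 37.27.145.209
  37.27.128.0/20 (37.27.128.0 - 37.27.143.255) does not contain 37.27.145.209
  37.27.160.0/19 (37.27.160.0 - 37.27.191.255) does not contain 37.27.145.209
Longest matching prefix is /18 -> interface eth11.

eth11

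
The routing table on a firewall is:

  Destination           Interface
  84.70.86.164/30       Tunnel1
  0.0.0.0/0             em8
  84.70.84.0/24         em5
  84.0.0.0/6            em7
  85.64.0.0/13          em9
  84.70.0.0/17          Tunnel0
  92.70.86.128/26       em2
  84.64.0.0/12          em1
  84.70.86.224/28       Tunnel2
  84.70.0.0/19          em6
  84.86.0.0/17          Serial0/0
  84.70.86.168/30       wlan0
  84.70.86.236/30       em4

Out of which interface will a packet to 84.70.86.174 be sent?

Routes whose prefix contains 84.70.86.174:
  0.0.0.0/0 (default, matches everything) -> em8
  84.0.0.0/6 (84.0.0.0 - 87.255.255.255) -> em7
  84.64.0.0/12 (84.64.0.0 - 84.79.255.255) -> em1
  84.70.0.0/17 (84.70.0.0 - 84.70.127.255) -> Tunnel0
More-specific entries that do NOT match:
  84.70.86.164/30 (84.70.86.164 - 84.70.86.167) does not contain 84.70.86.174
  84.70.86.168/30 (84.70.86.168 - 84.70.86.171) does not contain 84.70.86.174
  84.70.86.236/30 (84.70.86.236 - 84.70.86.239) does not contain 84.70.86.174
  84.70.86.224/28 (84.70.86.224 - 84.70.86.239) does not contain 84.70.86.174
  92.70.86.128/26 (92.70.86.128 - 92.70.86.191) does not contain 84.70.86.174
  84.70.84.0/24 (84.70.84.0 - 84.70.84.255) does not contain 84.70.86.174
  84.70.0.0/19 (84.70.0.0 - 84.70.31.255) does not contain 84.70.86.174
Longest matching prefix is /17 -> interface Tunnel0.

Tunnel0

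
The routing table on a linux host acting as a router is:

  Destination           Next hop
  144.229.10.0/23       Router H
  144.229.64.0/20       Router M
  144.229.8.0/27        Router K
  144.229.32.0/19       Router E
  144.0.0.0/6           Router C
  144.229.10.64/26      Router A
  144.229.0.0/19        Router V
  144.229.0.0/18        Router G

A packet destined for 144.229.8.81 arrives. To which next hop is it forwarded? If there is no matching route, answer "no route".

Routes whose prefix contains 144.229.8.81:
  144.0.0.0/6 (144.0.0.0 - 147.255.255.255) -> Router C
  144.229.0.0/18 (144.229.0.0 - 144.229.63.255) -> Router G
  144.229.0.0/19 (144.229.0.0 - 144.229.31.255) -> Router V
More-specific entries that do NOT match:
  144.229.8.0/27 (144.229.8.0 - 144.229.8.31) does not contain 144.229.8.81
  144.229.10.64/26 (144.229.10.64 - 144.229.10.127) does not contain 144.229.8.81
  144.229.10.0/23 (144.229.10.0 - 144.229.11.255) does not contain 144.229.8.81
  144.229.64.0/20 (144.229.64.0 - 144.229.79.255) does not contain 144.229.8.81
Longest matching prefix is /19 -> next hop Router V.

Router V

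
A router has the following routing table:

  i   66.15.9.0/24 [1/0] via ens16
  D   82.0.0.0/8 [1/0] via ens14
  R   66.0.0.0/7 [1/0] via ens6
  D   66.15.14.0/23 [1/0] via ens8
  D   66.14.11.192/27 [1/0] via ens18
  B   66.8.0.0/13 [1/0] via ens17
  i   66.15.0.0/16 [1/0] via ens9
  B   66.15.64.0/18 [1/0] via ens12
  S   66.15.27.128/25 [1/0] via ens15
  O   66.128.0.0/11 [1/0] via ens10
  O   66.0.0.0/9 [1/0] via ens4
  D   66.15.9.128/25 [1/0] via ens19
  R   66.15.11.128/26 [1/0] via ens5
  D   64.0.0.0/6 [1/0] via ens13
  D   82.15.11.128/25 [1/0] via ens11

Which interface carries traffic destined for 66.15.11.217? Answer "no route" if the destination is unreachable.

ens9

Routes whose prefix contains 66.15.11.217:
  64.0.0.0/6 (64.0.0.0 - 67.255.255.255) -> ens13
  66.0.0.0/7 (66.0.0.0 - 67.255.255.255) -> ens6
  66.0.0.0/9 (66.0.0.0 - 66.127.255.255) -> ens4
  66.8.0.0/13 (66.8.0.0 - 66.15.255.255) -> ens17
  66.15.0.0/16 (66.15.0.0 - 66.15.255.255) -> ens9
More-specific entries that do NOT match:
  66.14.11.192/27 (66.14.11.192 - 66.14.11.223) does not contain 66.15.11.217
  66.15.11.128/26 (66.15.11.128 - 66.15.11.191) does not contain 66.15.11.217
  66.15.27.128/25 (66.15.27.128 - 66.15.27.255) does not contain 66.15.11.217
  66.15.9.128/25 (66.15.9.128 - 66.15.9.255) does not contain 66.15.11.217
  82.15.11.128/25 (82.15.11.128 - 82.15.11.255) does not contain 66.15.11.217
  66.15.9.0/24 (66.15.9.0 - 66.15.9.255) does not contain 66.15.11.217
  66.15.14.0/23 (66.15.14.0 - 66.15.15.255) does not contain 66.15.11.217
  66.15.64.0/18 (66.15.64.0 - 66.15.127.255) does not contain 66.15.11.217
Longest matching prefix is /16 -> interface ens9.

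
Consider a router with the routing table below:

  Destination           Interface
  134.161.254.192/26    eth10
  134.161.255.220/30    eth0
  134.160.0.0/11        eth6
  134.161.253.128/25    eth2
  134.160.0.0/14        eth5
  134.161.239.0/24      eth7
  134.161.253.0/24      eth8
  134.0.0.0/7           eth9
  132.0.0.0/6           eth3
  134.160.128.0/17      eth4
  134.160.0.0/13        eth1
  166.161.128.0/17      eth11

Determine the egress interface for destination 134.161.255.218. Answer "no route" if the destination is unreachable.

eth5

Routes whose prefix contains 134.161.255.218:
  132.0.0.0/6 (132.0.0.0 - 135.255.255.255) -> eth3
  134.0.0.0/7 (134.0.0.0 - 135.255.255.255) -> eth9
  134.160.0.0/11 (134.160.0.0 - 134.191.255.255) -> eth6
  134.160.0.0/13 (134.160.0.0 - 134.167.255.255) -> eth1
  134.160.0.0/14 (134.160.0.0 - 134.163.255.255) -> eth5
More-specific entries that do NOT match:
  134.161.255.220/30 (134.161.255.220 - 134.161.255.223) does not contain 134.161.255.218
  134.161.254.192/26 (134.161.254.192 - 134.161.254.255) does not contain 134.161.255.218
  134.161.253.128/25 (134.161.253.128 - 134.161.253.255) does not contain 134.161.255.218
  134.161.239.0/24 (134.161.239.0 - 134.161.239.255) does not contain 134.161.255.218
  134.161.253.0/24 (134.161.253.0 - 134.161.253.255) does not contain 134.161.255.218
  134.160.128.0/17 (134.160.128.0 - 134.160.255.255) does not contain 134.161.255.218
  166.161.128.0/17 (166.161.128.0 - 166.161.255.255) does not contain 134.161.255.218
Longest matching prefix is /14 -> interface eth5.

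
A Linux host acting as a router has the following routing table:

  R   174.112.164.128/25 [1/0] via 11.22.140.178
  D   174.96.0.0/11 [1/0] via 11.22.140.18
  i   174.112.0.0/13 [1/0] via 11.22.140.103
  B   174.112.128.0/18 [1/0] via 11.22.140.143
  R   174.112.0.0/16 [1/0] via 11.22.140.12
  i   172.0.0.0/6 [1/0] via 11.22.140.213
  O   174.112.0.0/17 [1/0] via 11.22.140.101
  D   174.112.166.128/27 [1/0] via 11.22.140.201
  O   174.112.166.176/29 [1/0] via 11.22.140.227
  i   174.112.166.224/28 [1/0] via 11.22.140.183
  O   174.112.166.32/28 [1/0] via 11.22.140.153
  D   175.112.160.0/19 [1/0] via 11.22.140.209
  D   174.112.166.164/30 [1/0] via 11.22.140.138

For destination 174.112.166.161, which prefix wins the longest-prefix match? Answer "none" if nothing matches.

Entries matching 174.112.166.161:
  172.0.0.0/6 (172.0.0.0 - 175.255.255.255)
  174.96.0.0/11 (174.96.0.0 - 174.127.255.255)
  174.112.0.0/13 (174.112.0.0 - 174.119.255.255)
  174.112.0.0/16 (174.112.0.0 - 174.112.255.255)
  174.112.128.0/18 (174.112.128.0 - 174.112.191.255)
Most specific is 174.112.128.0/18.

174.112.128.0/18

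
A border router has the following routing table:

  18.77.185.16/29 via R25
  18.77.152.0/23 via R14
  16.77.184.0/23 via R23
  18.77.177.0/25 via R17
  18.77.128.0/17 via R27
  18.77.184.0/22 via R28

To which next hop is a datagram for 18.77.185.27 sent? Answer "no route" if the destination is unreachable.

Routes whose prefix contains 18.77.185.27:
  18.77.128.0/17 (18.77.128.0 - 18.77.255.255) -> R27
  18.77.184.0/22 (18.77.184.0 - 18.77.187.255) -> R28
More-specific entries that do NOT match:
  18.77.185.16/29 (18.77.185.16 - 18.77.185.23) does not contain 18.77.185.27
  18.77.177.0/25 (18.77.177.0 - 18.77.177.127) does not contain 18.77.185.27
  18.77.152.0/23 (18.77.152.0 - 18.77.153.255) does not contain 18.77.185.27
  16.77.184.0/23 (16.77.184.0 - 16.77.185.255) does not contain 18.77.185.27
Longest matching prefix is /22 -> next hop R28.

R28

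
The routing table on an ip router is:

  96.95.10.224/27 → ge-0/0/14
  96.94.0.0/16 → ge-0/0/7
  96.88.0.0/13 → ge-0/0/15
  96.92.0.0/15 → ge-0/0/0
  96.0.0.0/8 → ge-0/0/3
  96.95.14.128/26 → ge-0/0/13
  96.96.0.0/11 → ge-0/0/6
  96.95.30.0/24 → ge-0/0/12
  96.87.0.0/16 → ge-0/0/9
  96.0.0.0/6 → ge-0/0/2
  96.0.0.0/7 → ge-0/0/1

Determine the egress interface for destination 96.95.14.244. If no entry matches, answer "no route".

Routes whose prefix contains 96.95.14.244:
  96.0.0.0/6 (96.0.0.0 - 99.255.255.255) -> ge-0/0/2
  96.0.0.0/7 (96.0.0.0 - 97.255.255.255) -> ge-0/0/1
  96.0.0.0/8 (96.0.0.0 - 96.255.255.255) -> ge-0/0/3
  96.88.0.0/13 (96.88.0.0 - 96.95.255.255) -> ge-0/0/15
More-specific entries that do NOT match:
  96.95.10.224/27 (96.95.10.224 - 96.95.10.255) does not contain 96.95.14.244
  96.95.14.128/26 (96.95.14.128 - 96.95.14.191) does not contain 96.95.14.244
  96.95.30.0/24 (96.95.30.0 - 96.95.30.255) does not contain 96.95.14.244
  96.94.0.0/16 (96.94.0.0 - 96.94.255.255) does not contain 96.95.14.244
  96.87.0.0/16 (96.87.0.0 - 96.87.255.255) does not contain 96.95.14.244
  96.92.0.0/15 (96.92.0.0 - 96.93.255.255) does not contain 96.95.14.244
Longest matching prefix is /13 -> interface ge-0/0/15.

ge-0/0/15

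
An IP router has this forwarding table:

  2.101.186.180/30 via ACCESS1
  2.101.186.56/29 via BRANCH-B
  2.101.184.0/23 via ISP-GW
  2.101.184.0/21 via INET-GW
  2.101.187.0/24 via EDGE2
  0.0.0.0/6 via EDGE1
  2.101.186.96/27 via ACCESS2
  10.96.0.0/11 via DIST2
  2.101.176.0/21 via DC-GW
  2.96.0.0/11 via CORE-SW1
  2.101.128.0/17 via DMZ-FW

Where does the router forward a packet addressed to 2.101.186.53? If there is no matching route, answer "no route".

Routes whose prefix contains 2.101.186.53:
  0.0.0.0/6 (0.0.0.0 - 3.255.255.255) -> EDGE1
  2.96.0.0/11 (2.96.0.0 - 2.127.255.255) -> CORE-SW1
  2.101.128.0/17 (2.101.128.0 - 2.101.255.255) -> DMZ-FW
  2.101.184.0/21 (2.101.184.0 - 2.101.191.255) -> INET-GW
More-specific entries that do NOT match:
  2.101.186.180/30 (2.101.186.180 - 2.101.186.183) does not contain 2.101.186.53
  2.101.186.56/29 (2.101.186.56 - 2.101.186.63) does not contain 2.101.186.53
  2.101.186.96/27 (2.101.186.96 - 2.101.186.127) does not contain 2.101.186.53
  2.101.187.0/24 (2.101.187.0 - 2.101.187.255) does not contain 2.101.186.53
  2.101.184.0/23 (2.101.184.0 - 2.101.185.255) does not contain 2.101.186.53
Longest matching prefix is /21 -> next hop INET-GW.

INET-GW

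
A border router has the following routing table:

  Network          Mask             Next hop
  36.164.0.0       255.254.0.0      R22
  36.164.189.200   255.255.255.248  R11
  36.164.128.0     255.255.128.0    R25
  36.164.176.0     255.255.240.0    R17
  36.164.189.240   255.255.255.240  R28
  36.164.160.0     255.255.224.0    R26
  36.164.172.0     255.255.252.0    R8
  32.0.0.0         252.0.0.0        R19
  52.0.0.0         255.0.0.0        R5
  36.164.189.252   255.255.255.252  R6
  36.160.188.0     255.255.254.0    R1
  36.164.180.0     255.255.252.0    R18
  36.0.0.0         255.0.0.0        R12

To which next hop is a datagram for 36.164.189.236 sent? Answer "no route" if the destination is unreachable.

Routes whose prefix contains 36.164.189.236:
  36.0.0.0/8 (36.0.0.0 - 36.255.255.255) -> R12
  36.164.0.0/15 (36.164.0.0 - 36.165.255.255) -> R22
  36.164.128.0/17 (36.164.128.0 - 36.164.255.255) -> R25
  36.164.160.0/19 (36.164.160.0 - 36.164.191.255) -> R26
  36.164.176.0/20 (36.164.176.0 - 36.164.191.255) -> R17
More-specific entries that do NOT match:
  36.164.189.252/30 (36.164.189.252 - 36.164.189.255) does not contain 36.164.189.236
  36.164.189.200/29 (36.164.189.200 - 36.164.189.207) does not contain 36.164.189.236
  36.164.189.240/28 (36.164.189.240 - 36.164.189.255) does not contain 36.164.189.236
  36.160.188.0/23 (36.160.188.0 - 36.160.189.255) does not contain 36.164.189.236
  36.164.172.0/22 (36.164.172.0 - 36.164.175.255) does not contain 36.164.189.236
  36.164.180.0/22 (36.164.180.0 - 36.164.183.255) does not contain 36.164.189.236
Longest matching prefix is /20 -> next hop R17.

R17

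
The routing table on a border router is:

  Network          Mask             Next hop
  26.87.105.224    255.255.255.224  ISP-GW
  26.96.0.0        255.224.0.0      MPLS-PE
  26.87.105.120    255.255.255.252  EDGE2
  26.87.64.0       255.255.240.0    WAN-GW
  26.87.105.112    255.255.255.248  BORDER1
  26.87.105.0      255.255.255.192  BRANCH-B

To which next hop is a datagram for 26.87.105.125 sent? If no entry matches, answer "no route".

no route

No entry's prefix contains 26.87.105.125; there is no default route.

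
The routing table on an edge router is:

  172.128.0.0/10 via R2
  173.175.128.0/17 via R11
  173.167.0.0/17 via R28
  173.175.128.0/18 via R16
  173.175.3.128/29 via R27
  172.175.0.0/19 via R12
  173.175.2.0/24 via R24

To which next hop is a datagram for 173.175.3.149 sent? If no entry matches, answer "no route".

no route

No entry's prefix contains 173.175.3.149; there is no default route.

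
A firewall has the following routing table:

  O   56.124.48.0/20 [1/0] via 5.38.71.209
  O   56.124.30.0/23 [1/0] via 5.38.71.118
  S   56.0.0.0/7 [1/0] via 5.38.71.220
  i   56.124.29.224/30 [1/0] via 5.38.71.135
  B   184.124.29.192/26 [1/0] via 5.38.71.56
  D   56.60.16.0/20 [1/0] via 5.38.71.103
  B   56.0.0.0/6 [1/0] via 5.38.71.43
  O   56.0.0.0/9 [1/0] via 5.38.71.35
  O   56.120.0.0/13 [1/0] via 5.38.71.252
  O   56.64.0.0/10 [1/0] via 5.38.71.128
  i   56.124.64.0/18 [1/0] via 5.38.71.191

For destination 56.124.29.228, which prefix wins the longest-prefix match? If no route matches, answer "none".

Entries matching 56.124.29.228:
  56.0.0.0/6 (56.0.0.0 - 59.255.255.255)
  56.0.0.0/7 (56.0.0.0 - 57.255.255.255)
  56.0.0.0/9 (56.0.0.0 - 56.127.255.255)
  56.64.0.0/10 (56.64.0.0 - 56.127.255.255)
  56.120.0.0/13 (56.120.0.0 - 56.127.255.255)
Most specific is 56.120.0.0/13.

56.120.0.0/13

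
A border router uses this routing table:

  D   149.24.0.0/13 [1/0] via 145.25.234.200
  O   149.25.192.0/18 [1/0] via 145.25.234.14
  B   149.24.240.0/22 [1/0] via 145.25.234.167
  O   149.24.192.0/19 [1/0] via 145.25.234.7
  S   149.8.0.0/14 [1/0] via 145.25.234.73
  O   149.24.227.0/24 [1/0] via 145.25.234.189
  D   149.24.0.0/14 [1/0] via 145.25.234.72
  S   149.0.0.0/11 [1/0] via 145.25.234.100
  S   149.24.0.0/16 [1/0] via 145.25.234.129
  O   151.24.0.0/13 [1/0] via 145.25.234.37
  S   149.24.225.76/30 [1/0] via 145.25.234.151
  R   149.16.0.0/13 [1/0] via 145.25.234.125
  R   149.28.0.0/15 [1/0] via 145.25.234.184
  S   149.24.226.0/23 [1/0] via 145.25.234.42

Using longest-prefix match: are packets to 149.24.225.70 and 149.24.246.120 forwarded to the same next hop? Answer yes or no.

yes

149.24.225.70: longest match 149.24.0.0/16 -> 145.25.234.129
149.24.246.120: longest match 149.24.0.0/16 -> 145.25.234.129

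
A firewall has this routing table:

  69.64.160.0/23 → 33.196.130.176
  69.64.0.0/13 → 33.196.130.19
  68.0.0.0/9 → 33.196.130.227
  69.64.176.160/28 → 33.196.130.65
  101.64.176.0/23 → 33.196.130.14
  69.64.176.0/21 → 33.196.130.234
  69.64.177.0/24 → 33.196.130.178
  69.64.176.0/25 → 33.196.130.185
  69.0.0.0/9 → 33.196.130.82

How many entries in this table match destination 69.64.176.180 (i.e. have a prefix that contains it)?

Prefixes containing 69.64.176.180:
  69.0.0.0/9 (69.0.0.0 - 69.127.255.255)
  69.64.0.0/13 (69.64.0.0 - 69.71.255.255)
  69.64.176.0/21 (69.64.176.0 - 69.64.183.255)
Total matching entries: 3.

3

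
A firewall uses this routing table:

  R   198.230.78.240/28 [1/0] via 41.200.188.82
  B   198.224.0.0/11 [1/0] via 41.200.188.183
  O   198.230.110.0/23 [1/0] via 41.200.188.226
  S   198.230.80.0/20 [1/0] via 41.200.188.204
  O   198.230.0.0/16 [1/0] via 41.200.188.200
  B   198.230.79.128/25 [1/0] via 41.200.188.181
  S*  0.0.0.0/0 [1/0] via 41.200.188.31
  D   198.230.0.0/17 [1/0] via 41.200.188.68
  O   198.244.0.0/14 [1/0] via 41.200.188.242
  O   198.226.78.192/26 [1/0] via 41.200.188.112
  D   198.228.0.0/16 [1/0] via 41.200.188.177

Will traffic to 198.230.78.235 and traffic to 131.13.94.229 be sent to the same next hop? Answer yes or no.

198.230.78.235: longest match 198.230.0.0/17 -> 41.200.188.68
131.13.94.229: longest match 0.0.0.0/0 -> 41.200.188.31

no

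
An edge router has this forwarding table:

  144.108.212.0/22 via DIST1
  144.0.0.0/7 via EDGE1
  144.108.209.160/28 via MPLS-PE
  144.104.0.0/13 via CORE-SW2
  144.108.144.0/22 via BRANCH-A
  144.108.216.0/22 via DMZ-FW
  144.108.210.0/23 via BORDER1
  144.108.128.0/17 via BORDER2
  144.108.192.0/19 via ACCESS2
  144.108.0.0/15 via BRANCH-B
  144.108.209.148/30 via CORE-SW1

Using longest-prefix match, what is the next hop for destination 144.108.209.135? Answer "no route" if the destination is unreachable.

Routes whose prefix contains 144.108.209.135:
  144.0.0.0/7 (144.0.0.0 - 145.255.255.255) -> EDGE1
  144.104.0.0/13 (144.104.0.0 - 144.111.255.255) -> CORE-SW2
  144.108.0.0/15 (144.108.0.0 - 144.109.255.255) -> BRANCH-B
  144.108.128.0/17 (144.108.128.0 - 144.108.255.255) -> BORDER2
  144.108.192.0/19 (144.108.192.0 - 144.108.223.255) -> ACCESS2
More-specific entries that do NOT match:
  144.108.209.148/30 (144.108.209.148 - 144.108.209.151) does not contain 144.108.209.135
  144.108.209.160/28 (144.108.209.160 - 144.108.209.175) does not contain 144.108.209.135
  144.108.210.0/23 (144.108.210.0 - 144.108.211.255) does not contain 144.108.209.135
  144.108.212.0/22 (144.108.212.0 - 144.108.215.255) does not contain 144.108.209.135
  144.108.144.0/22 (144.108.144.0 - 144.108.147.255) does not contain 144.108.209.135
  144.108.216.0/22 (144.108.216.0 - 144.108.219.255) does not contain 144.108.209.135
Longest matching prefix is /19 -> next hop ACCESS2.

ACCESS2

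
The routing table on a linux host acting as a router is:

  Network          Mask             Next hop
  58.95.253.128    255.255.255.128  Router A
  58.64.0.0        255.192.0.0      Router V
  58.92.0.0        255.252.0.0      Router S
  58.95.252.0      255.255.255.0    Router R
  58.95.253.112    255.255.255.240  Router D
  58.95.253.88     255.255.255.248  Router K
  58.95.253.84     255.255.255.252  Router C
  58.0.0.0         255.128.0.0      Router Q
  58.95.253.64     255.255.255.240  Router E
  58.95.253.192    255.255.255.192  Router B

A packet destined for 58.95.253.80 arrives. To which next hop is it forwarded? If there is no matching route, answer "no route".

Router S

Routes whose prefix contains 58.95.253.80:
  58.0.0.0/9 (58.0.0.0 - 58.127.255.255) -> Router Q
  58.64.0.0/10 (58.64.0.0 - 58.127.255.255) -> Router V
  58.92.0.0/14 (58.92.0.0 - 58.95.255.255) -> Router S
More-specific entries that do NOT match:
  58.95.253.84/30 (58.95.253.84 - 58.95.253.87) does not contain 58.95.253.80
  58.95.253.88/29 (58.95.253.88 - 58.95.253.95) does not contain 58.95.253.80
  58.95.253.112/28 (58.95.253.112 - 58.95.253.127) does not contain 58.95.253.80
  58.95.253.64/28 (58.95.253.64 - 58.95.253.79) does not contain 58.95.253.80
  58.95.253.192/26 (58.95.253.192 - 58.95.253.255) does not contain 58.95.253.80
  58.95.253.128/25 (58.95.253.128 - 58.95.253.255) does not contain 58.95.253.80
  58.95.252.0/24 (58.95.252.0 - 58.95.252.255) does not contain 58.95.253.80
Longest matching prefix is /14 -> next hop Router S.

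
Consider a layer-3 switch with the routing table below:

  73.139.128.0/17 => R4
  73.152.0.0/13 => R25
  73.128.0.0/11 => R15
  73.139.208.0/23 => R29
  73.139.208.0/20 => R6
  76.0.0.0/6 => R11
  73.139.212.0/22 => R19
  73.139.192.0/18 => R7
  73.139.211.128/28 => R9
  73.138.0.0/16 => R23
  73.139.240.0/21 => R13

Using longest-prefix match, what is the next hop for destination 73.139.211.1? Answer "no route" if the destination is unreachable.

R6

Routes whose prefix contains 73.139.211.1:
  73.128.0.0/11 (73.128.0.0 - 73.159.255.255) -> R15
  73.139.128.0/17 (73.139.128.0 - 73.139.255.255) -> R4
  73.139.192.0/18 (73.139.192.0 - 73.139.255.255) -> R7
  73.139.208.0/20 (73.139.208.0 - 73.139.223.255) -> R6
More-specific entries that do NOT match:
  73.139.211.128/28 (73.139.211.128 - 73.139.211.143) does not contain 73.139.211.1
  73.139.208.0/23 (73.139.208.0 - 73.139.209.255) does not contain 73.139.211.1
  73.139.212.0/22 (73.139.212.0 - 73.139.215.255) does not contain 73.139.211.1
  73.139.240.0/21 (73.139.240.0 - 73.139.247.255) does not contain 73.139.211.1
Longest matching prefix is /20 -> next hop R6.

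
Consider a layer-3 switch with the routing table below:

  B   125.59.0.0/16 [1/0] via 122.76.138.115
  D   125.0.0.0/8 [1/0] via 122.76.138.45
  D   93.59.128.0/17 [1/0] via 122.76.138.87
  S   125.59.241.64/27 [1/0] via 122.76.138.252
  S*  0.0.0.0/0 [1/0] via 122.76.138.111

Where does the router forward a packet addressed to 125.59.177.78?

Routes whose prefix contains 125.59.177.78:
  0.0.0.0/0 (default, matches everything) -> 122.76.138.111
  125.0.0.0/8 (125.0.0.0 - 125.255.255.255) -> 122.76.138.45
  125.59.0.0/16 (125.59.0.0 - 125.59.255.255) -> 122.76.138.115
More-specific entries that do NOT match:
  125.59.241.64/27 (125.59.241.64 - 125.59.241.95) does not contain 125.59.177.78
  93.59.128.0/17 (93.59.128.0 - 93.59.255.255) does not contain 125.59.177.78
Longest matching prefix is /16 -> next hop 122.76.138.115.

122.76.138.115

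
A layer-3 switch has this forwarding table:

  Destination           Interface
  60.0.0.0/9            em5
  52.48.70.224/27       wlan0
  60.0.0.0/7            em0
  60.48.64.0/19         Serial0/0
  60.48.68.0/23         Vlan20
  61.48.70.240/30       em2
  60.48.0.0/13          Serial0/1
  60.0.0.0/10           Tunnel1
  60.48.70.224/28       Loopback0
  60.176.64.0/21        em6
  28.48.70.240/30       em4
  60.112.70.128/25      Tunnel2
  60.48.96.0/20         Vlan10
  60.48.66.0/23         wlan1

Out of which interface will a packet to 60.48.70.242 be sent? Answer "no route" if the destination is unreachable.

Serial0/0

Routes whose prefix contains 60.48.70.242:
  60.0.0.0/7 (60.0.0.0 - 61.255.255.255) -> em0
  60.0.0.0/9 (60.0.0.0 - 60.127.255.255) -> em5
  60.0.0.0/10 (60.0.0.0 - 60.63.255.255) -> Tunnel1
  60.48.0.0/13 (60.48.0.0 - 60.55.255.255) -> Serial0/1
  60.48.64.0/19 (60.48.64.0 - 60.48.95.255) -> Serial0/0
More-specific entries that do NOT match:
  61.48.70.240/30 (61.48.70.240 - 61.48.70.243) does not contain 60.48.70.242
  28.48.70.240/30 (28.48.70.240 - 28.48.70.243) does not contain 60.48.70.242
  60.48.70.224/28 (60.48.70.224 - 60.48.70.239) does not contain 60.48.70.242
  52.48.70.224/27 (52.48.70.224 - 52.48.70.255) does not contain 60.48.70.242
  60.112.70.128/25 (60.112.70.128 - 60.112.70.255) does not contain 60.48.70.242
  60.48.68.0/23 (60.48.68.0 - 60.48.69.255) does not contain 60.48.70.242
  60.48.66.0/23 (60.48.66.0 - 60.48.67.255) does not contain 60.48.70.242
  60.176.64.0/21 (60.176.64.0 - 60.176.71.255) does not contain 60.48.70.242
  60.48.96.0/20 (60.48.96.0 - 60.48.111.255) does not contain 60.48.70.242
Longest matching prefix is /19 -> interface Serial0/0.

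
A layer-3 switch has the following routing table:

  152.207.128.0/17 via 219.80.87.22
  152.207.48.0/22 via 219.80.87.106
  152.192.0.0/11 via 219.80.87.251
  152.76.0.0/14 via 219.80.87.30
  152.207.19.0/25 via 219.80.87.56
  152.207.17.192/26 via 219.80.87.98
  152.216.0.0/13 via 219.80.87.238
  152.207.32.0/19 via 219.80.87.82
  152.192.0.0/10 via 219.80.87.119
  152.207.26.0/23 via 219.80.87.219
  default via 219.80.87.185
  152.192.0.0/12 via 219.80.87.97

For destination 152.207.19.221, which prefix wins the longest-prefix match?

152.192.0.0/12

Entries matching 152.207.19.221:
  0.0.0.0/0 (default, matches everything)
  152.192.0.0/10 (152.192.0.0 - 152.255.255.255)
  152.192.0.0/11 (152.192.0.0 - 152.223.255.255)
  152.192.0.0/12 (152.192.0.0 - 152.207.255.255)
Most specific is 152.192.0.0/12.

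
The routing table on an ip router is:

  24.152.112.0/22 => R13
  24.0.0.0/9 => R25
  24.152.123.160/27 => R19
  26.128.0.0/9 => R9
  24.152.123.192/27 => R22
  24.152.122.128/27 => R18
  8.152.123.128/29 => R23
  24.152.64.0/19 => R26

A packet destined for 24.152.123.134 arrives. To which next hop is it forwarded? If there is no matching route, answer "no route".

no route

No entry's prefix contains 24.152.123.134; there is no default route.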